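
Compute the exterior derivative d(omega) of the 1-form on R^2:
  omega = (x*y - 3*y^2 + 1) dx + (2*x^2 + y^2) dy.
d(omega) = (3*x + 6*y) dx ∧ dy

For a 1-form omega = sum_i f_i dx_i, the exterior derivative is
  d(omega) = sum_{i < j} (∂f_j/∂x_i - ∂f_i/∂x_j) dx_i ∧ dx_j.
  coefficient of dx ∧ dy: ∂f_2/∂x - ∂f_1/∂y = ∂(2*x^2 + y^2)/∂x - ∂(x*y - 3*y^2 + 1)/∂y = 3*x + 6*y
Assembling: d(omega) = (3*x + 6*y) dx ∧ dy.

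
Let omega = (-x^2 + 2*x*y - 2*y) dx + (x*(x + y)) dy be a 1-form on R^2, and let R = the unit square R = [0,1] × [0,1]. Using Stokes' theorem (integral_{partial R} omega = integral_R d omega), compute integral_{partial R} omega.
integral_(partial R) omega = 5/2

Stokes: integral_partial_R omega = integral_R d omega with d omega = (∂Q/∂x - ∂P/∂y) dx ∧ dy.
  ∂Q/∂x = 2*x + y
  ∂P/∂y = 2*x - 2
  integrand = ∂Q/∂x - ∂P/∂y = y + 2.
Integrating over R: integral_0^1 integral_0^1 (y + 2) dx dy = 5/2.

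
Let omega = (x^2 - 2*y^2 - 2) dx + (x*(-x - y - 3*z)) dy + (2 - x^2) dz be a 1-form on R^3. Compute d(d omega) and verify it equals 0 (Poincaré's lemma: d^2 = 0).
d(d omega) = 0

Step 1: d omega = sum_{i<j} (∂f_j/∂x_i - ∂f_i/∂x_j) dx_i ∧ dx_j:
  coeff of dx ∧ dy: -2*x + 3*y - 3*z
  coeff of dx ∧ dz: -2*x
  coeff of dy ∧ dz: 3*x
Step 2: Apply d again to each 2-form coefficient. The only possible 3-form in R^3 is dx ∧ dy ∧ dz, with coefficient
  ∂(coeff of dy∧dz)/∂x - ∂(coeff of dx∧dz)/∂y + ∂(coeff of dx∧dy)/∂z
  = ∂/∂x (3*x) - ∂/∂y (-2*x) + ∂/∂z (-2*x + 3*y - 3*z).
Each of these terms simplifies to sums of mixed partials that cancel in pairs. The result is 0 (by equality of mixed partials for smooth functions — Schwarz / Clairaut).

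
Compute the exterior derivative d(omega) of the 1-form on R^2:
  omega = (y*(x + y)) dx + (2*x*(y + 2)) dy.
d(omega) = (4 - x) dx ∧ dy

For a 1-form omega = sum_i f_i dx_i, the exterior derivative is
  d(omega) = sum_{i < j} (∂f_j/∂x_i - ∂f_i/∂x_j) dx_i ∧ dx_j.
  coefficient of dx ∧ dy: ∂f_2/∂x - ∂f_1/∂y = ∂(2*x*(y + 2))/∂x - ∂(y*(x + y))/∂y = 4 - x
Assembling: d(omega) = (4 - x) dx ∧ dy.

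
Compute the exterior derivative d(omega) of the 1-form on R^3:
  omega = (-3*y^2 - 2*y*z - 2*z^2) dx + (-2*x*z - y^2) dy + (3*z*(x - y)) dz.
d(omega) = (6*y) dx ∧ dy + (2*y + 7*z) dx ∧ dz + (2*x - 3*z) dy ∧ dz

For a 1-form omega = sum_i f_i dx_i, the exterior derivative is
  d(omega) = sum_{i < j} (∂f_j/∂x_i - ∂f_i/∂x_j) dx_i ∧ dx_j.
  coefficient of dx ∧ dy: ∂f_2/∂x - ∂f_1/∂y = ∂(-2*x*z - y^2)/∂x - ∂(-3*y^2 - 2*y*z - 2*z^2)/∂y = 6*y
  coefficient of dx ∧ dz: ∂f_3/∂x - ∂f_1/∂z = ∂(3*z*(x - y))/∂x - ∂(-3*y^2 - 2*y*z - 2*z^2)/∂z = 2*y + 7*z
  coefficient of dy ∧ dz: ∂f_3/∂y - ∂f_2/∂z = ∂(3*z*(x - y))/∂y - ∂(-2*x*z - y^2)/∂z = 2*x - 3*z
Assembling: d(omega) = (6*y) dx ∧ dy + (2*y + 7*z) dx ∧ dz + (2*x - 3*z) dy ∧ dz.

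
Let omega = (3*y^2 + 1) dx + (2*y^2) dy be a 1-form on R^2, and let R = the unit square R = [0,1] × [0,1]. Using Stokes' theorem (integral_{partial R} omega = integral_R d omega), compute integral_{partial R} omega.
integral_(partial R) omega = -3

Stokes: integral_partial_R omega = integral_R d omega with d omega = (∂Q/∂x - ∂P/∂y) dx ∧ dy.
  ∂Q/∂x = 0
  ∂P/∂y = 6*y
  integrand = ∂Q/∂x - ∂P/∂y = -6*y.
Integrating over R: integral_0^1 integral_0^1 (-6*y) dx dy = -3.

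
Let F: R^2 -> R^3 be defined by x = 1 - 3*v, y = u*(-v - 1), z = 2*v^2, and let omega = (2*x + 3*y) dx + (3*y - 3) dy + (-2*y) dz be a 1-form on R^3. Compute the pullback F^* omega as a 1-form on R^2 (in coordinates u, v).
F^* omega = (3*u*v^2 + 6*u*v + 3*u + 3*v + 3) du + (3*u^2*v + 3*u^2 + 8*u*v^2 + 17*u*v + 12*u + 18*v - 6) dv

Using F^*(f dg) = (f ∘ F) d(g ∘ F), substitute each coordinate x_i by F_i(u, v) in f_i, and replace dx_i by d F_i = (∂F_i/∂u) du + (∂F_i/∂v) dv.
  For the x component: f_1(F) = -3*u*v - 3*u - 6*v + 2; d F_1 = (0) du + (-3) dv
  For the y component: f_2(F) = -3*u*v - 3*u - 3; d F_2 = (-v - 1) du + (-u) dv
  For the z component: f_3(F) = 2*u*(v + 1); d F_3 = (0) du + (4*v) dv
Combining and collecting du, dv coefficients:
  coeff of du: 3*u*v^2 + 6*u*v + 3*u + 3*v + 3
  coeff of dv: 3*u^2*v + 3*u^2 + 8*u*v^2 + 17*u*v + 12*u + 18*v - 6
F^* omega = (3*u*v^2 + 6*u*v + 3*u + 3*v + 3) du + (3*u^2*v + 3*u^2 + 8*u*v^2 + 17*u*v + 12*u + 18*v - 6) dv.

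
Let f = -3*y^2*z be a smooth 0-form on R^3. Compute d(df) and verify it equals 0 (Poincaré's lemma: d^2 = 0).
d(df) = 0

Step 1: df = sum_i (∂f/∂x_i) dx_i = (0) dx + (-6*y*z) dy + (-3*y^2) dz.
Step 2: Apply d again. Using the 1-form formula, the coefficient of dx ∧ dy in d(df) is ∂^2 f/∂x ∂y - ∂^2 f/∂y ∂x = (0) - (0) = 0 (equality of mixed partials for smooth f).
Similarly for dx ∧ dz and dy ∧ dz — all coefficients vanish. So d(df) = 0.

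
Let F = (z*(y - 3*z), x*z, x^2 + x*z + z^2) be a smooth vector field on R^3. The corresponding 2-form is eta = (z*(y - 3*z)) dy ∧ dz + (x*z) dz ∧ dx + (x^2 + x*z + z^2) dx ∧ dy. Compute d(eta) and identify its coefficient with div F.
d(eta) = (x + 2*z) dx ∧ dy ∧ dz; div F = x + 2*z

For a 2-form in R^3 of the form above, applying d gives a 3-form with coefficient ∂P/∂x + ∂Q/∂y + ∂R/∂z:
  ∂P/∂x = 0
  ∂Q/∂y = 0
  ∂R/∂z = x + 2*z
Sum = x + 2*z, which is exactly div F.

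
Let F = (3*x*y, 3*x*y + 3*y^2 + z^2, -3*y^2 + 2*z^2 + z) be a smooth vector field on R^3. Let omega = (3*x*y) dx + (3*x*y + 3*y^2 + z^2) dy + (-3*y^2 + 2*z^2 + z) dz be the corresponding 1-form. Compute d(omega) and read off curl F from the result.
d(omega) = (-6*y - 2*z) dy ∧ dz + (0) dz ∧ dx + (-3*x + 3*y) dx ∧ dy; curl F = (-6*y - 2*z, 0, -3*x + 3*y)

d omega = sum_{i<j} (∂f_j/∂x_i - ∂f_i/∂x_j) dx_i ∧ dx_j. Under the identification (dy ∧ dz, dz ∧ dx, dx ∧ dy) ↔ (e_x, e_y, e_z), the coefficients are exactly the components of curl F. Compute:
  ∂R/∂y - ∂Q/∂z = (-6*y) - (2*z) = -6*y - 2*z
  ∂P/∂z - ∂R/∂x = (0) - (0) = 0
  ∂Q/∂x - ∂P/∂y = (3*y) - (3*x) = -3*x + 3*y.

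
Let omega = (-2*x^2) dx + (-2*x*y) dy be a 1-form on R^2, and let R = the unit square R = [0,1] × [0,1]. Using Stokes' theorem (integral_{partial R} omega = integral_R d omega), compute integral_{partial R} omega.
integral_(partial R) omega = -1

Stokes: integral_partial_R omega = integral_R d omega with d omega = (∂Q/∂x - ∂P/∂y) dx ∧ dy.
  ∂Q/∂x = -2*y
  ∂P/∂y = 0
  integrand = ∂Q/∂x - ∂P/∂y = -2*y.
Integrating over R: integral_0^1 integral_0^1 (-2*y) dx dy = -1.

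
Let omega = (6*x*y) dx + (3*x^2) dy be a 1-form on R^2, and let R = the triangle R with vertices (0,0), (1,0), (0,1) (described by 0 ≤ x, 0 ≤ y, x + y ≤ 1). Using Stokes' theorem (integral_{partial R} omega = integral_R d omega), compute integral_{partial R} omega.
integral_(partial R) omega = 0

Stokes: integral_partial_R omega = integral_R d omega with d omega = (∂Q/∂x - ∂P/∂y) dx ∧ dy.
  ∂Q/∂x = 6*x
  ∂P/∂y = 6*x
  integrand = ∂Q/∂x - ∂P/∂y = 0.
Integrating over R: integral_0^1 integral_0^{1-x} (0) dy dx = 0.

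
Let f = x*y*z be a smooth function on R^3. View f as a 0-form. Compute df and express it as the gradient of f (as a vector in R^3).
df = (y*z) dx + (x*z) dy + (x*y) dz; grad f = (y*z, x*z, x*y)

For a 0-form f, d f = (∂f/∂x) dx + (∂f/∂y) dy + (∂f/∂z) dz. The components of the vector representation are exactly the entries of grad f in Cartesian coordinates:
  ∂f/∂x = y*z
  ∂f/∂y = x*z
  ∂f/∂z = x*y.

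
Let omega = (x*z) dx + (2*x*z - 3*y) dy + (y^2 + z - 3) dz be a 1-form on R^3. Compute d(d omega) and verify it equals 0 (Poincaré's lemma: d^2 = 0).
d(d omega) = 0

Step 1: d omega = sum_{i<j} (∂f_j/∂x_i - ∂f_i/∂x_j) dx_i ∧ dx_j:
  coeff of dx ∧ dy: 2*z
  coeff of dx ∧ dz: -x
  coeff of dy ∧ dz: -2*x + 2*y
Step 2: Apply d again to each 2-form coefficient. The only possible 3-form in R^3 is dx ∧ dy ∧ dz, with coefficient
  ∂(coeff of dy∧dz)/∂x - ∂(coeff of dx∧dz)/∂y + ∂(coeff of dx∧dy)/∂z
  = ∂/∂x (-2*x + 2*y) - ∂/∂y (-x) + ∂/∂z (2*z).
Each of these terms simplifies to sums of mixed partials that cancel in pairs. The result is 0 (by equality of mixed partials for smooth functions — Schwarz / Clairaut).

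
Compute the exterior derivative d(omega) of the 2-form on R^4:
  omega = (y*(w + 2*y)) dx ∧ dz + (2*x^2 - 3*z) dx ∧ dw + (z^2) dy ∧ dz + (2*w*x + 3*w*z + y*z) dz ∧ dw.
d(omega) = (-w - 4*y) dx ∧ dy ∧ dz + (2*w + y + 3) dx ∧ dz ∧ dw + (z) dy ∧ dz ∧ dw

For a 2-form omega = sum_{i<j} g_{ij} dx_i ∧ dx_j, the exterior derivative is
  d(omega) = sum_{i<j} d(g_{ij}) ∧ dx_i ∧ dx_j = sum_{i<j, k} (∂g_{ij}/∂x_k) dx_k ∧ dx_i ∧ dx_j.
Expand each term, using dx_k ∧ dx_i ∧ dx_j = sgn(permutation) dx_{(a)} ∧ dx_{(b)} ∧ dx_{(c)} with (a < b < c) sorted:
  d(y*(w + 2*y)) includes (∂/∂y)(y*(w + 2*y)) dy = (w + 4*y) dy, which multiplied by dx ∧ dz gives (-w - 4*y) dx ∧ dy ∧ dz
  d(y*(w + 2*y)) includes (∂/∂w)(y*(w + 2*y)) dw = (y) dw, which multiplied by dx ∧ dz gives (y) dx ∧ dz ∧ dw
  d(2*x^2 - 3*z) includes (∂/∂z)(2*x^2 - 3*z) dz = (-3) dz, which multiplied by dx ∧ dw gives (3) dx ∧ dz ∧ dw
  d(2*w*x + 3*w*z + y*z) includes (∂/∂x)(2*w*x + 3*w*z + y*z) dx = (2*w) dx, which multiplied by dz ∧ dw gives (2*w) dx ∧ dz ∧ dw
  d(2*w*x + 3*w*z + y*z) includes (∂/∂y)(2*w*x + 3*w*z + y*z) dy = (z) dy, which multiplied by dz ∧ dw gives (z) dy ∧ dz ∧ dw
Collecting like 3-forms: d(omega) = (-w - 4*y) dx ∧ dy ∧ dz + (2*w + y + 3) dx ∧ dz ∧ dw + (z) dy ∧ dz ∧ dw.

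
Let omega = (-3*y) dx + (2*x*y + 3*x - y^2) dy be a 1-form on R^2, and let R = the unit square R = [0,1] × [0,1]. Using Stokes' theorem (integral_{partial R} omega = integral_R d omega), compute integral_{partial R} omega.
integral_(partial R) omega = 7

Stokes: integral_partial_R omega = integral_R d omega with d omega = (∂Q/∂x - ∂P/∂y) dx ∧ dy.
  ∂Q/∂x = 2*y + 3
  ∂P/∂y = -3
  integrand = ∂Q/∂x - ∂P/∂y = 2*y + 6.
Integrating over R: integral_0^1 integral_0^1 (2*y + 6) dx dy = 7.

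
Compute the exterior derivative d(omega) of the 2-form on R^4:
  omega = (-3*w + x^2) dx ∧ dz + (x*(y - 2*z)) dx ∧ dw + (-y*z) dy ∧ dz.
d(omega) = (2*x - 3) dx ∧ dz ∧ dw + (-x) dx ∧ dy ∧ dw

For a 2-form omega = sum_{i<j} g_{ij} dx_i ∧ dx_j, the exterior derivative is
  d(omega) = sum_{i<j} d(g_{ij}) ∧ dx_i ∧ dx_j = sum_{i<j, k} (∂g_{ij}/∂x_k) dx_k ∧ dx_i ∧ dx_j.
Expand each term, using dx_k ∧ dx_i ∧ dx_j = sgn(permutation) dx_{(a)} ∧ dx_{(b)} ∧ dx_{(c)} with (a < b < c) sorted:
  d(-3*w + x^2) includes (∂/∂w)(-3*w + x^2) dw = (-3) dw, which multiplied by dx ∧ dz gives (-3) dx ∧ dz ∧ dw
  d(x*(y - 2*z)) includes (∂/∂y)(x*(y - 2*z)) dy = (x) dy, which multiplied by dx ∧ dw gives (-x) dx ∧ dy ∧ dw
  d(x*(y - 2*z)) includes (∂/∂z)(x*(y - 2*z)) dz = (-2*x) dz, which multiplied by dx ∧ dw gives (2*x) dx ∧ dz ∧ dw
Collecting like 3-forms: d(omega) = (2*x - 3) dx ∧ dz ∧ dw + (-x) dx ∧ dy ∧ dw.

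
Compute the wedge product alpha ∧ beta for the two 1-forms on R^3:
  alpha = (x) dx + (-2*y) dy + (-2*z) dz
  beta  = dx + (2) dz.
alpha ∧ beta = (2*x + 2*z) dx ∧ dz + (2*y) dx ∧ dy + (-4*y) dy ∧ dz

Distribute the wedge, using dx_i ∧ dx_j = -dx_j ∧ dx_i and dx_i ∧ dx_i = 0. For each pair (i, j) with i < j, the coefficient of dx_i ∧ dx_j in alpha ∧ beta is (alpha_i * beta_j - alpha_j * beta_i). Collecting: alpha ∧ beta = (2*x + 2*z) dx ∧ dz + (2*y) dx ∧ dy + (-4*y) dy ∧ dz.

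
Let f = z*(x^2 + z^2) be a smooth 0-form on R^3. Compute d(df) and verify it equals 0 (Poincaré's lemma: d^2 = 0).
d(df) = 0

Step 1: df = sum_i (∂f/∂x_i) dx_i = (2*x*z) dx + (0) dy + (x^2 + 3*z^2) dz.
Step 2: Apply d again. Using the 1-form formula, the coefficient of dx ∧ dy in d(df) is ∂^2 f/∂x ∂y - ∂^2 f/∂y ∂x = (0) - (0) = 0 (equality of mixed partials for smooth f).
Similarly for dx ∧ dz and dy ∧ dz — all coefficients vanish. So d(df) = 0.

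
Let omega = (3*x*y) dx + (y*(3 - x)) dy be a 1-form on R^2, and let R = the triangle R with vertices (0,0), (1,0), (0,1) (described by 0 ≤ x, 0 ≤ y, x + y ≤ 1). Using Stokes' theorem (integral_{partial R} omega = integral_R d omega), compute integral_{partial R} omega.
integral_(partial R) omega = -2/3

Stokes: integral_partial_R omega = integral_R d omega with d omega = (∂Q/∂x - ∂P/∂y) dx ∧ dy.
  ∂Q/∂x = -y
  ∂P/∂y = 3*x
  integrand = ∂Q/∂x - ∂P/∂y = -3*x - y.
Integrating over R: integral_0^1 integral_0^{1-x} (-3*x - y) dy dx = -2/3.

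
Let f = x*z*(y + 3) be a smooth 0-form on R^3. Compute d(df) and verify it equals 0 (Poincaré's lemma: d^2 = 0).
d(df) = 0

Step 1: df = sum_i (∂f/∂x_i) dx_i = (z*(y + 3)) dx + (x*z) dy + (x*(y + 3)) dz.
Step 2: Apply d again. Using the 1-form formula, the coefficient of dx ∧ dy in d(df) is ∂^2 f/∂x ∂y - ∂^2 f/∂y ∂x = (z) - (z) = 0 (equality of mixed partials for smooth f).
Similarly for dx ∧ dz and dy ∧ dz — all coefficients vanish. So d(df) = 0.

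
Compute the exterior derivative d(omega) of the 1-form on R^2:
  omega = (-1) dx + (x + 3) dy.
d(omega) = (1) dx ∧ dy

For a 1-form omega = sum_i f_i dx_i, the exterior derivative is
  d(omega) = sum_{i < j} (∂f_j/∂x_i - ∂f_i/∂x_j) dx_i ∧ dx_j.
  coefficient of dx ∧ dy: ∂f_2/∂x - ∂f_1/∂y = ∂(x + 3)/∂x - ∂(-1)/∂y = 1
Assembling: d(omega) = (1) dx ∧ dy.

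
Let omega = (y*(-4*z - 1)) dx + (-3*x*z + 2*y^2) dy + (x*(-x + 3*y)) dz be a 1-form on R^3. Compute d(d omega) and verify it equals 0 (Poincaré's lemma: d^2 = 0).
d(d omega) = 0

Step 1: d omega = sum_{i<j} (∂f_j/∂x_i - ∂f_i/∂x_j) dx_i ∧ dx_j:
  coeff of dx ∧ dy: z + 1
  coeff of dx ∧ dz: -2*x + 7*y
  coeff of dy ∧ dz: 6*x
Step 2: Apply d again to each 2-form coefficient. The only possible 3-form in R^3 is dx ∧ dy ∧ dz, with coefficient
  ∂(coeff of dy∧dz)/∂x - ∂(coeff of dx∧dz)/∂y + ∂(coeff of dx∧dy)/∂z
  = ∂/∂x (6*x) - ∂/∂y (-2*x + 7*y) + ∂/∂z (z + 1).
Each of these terms simplifies to sums of mixed partials that cancel in pairs. The result is 0 (by equality of mixed partials for smooth functions — Schwarz / Clairaut).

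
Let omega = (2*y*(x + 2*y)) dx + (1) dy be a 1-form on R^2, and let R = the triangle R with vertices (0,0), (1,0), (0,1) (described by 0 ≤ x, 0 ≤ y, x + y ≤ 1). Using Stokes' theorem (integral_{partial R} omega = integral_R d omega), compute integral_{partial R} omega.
integral_(partial R) omega = -5/3

Stokes: integral_partial_R omega = integral_R d omega with d omega = (∂Q/∂x - ∂P/∂y) dx ∧ dy.
  ∂Q/∂x = 0
  ∂P/∂y = 2*x + 8*y
  integrand = ∂Q/∂x - ∂P/∂y = -2*x - 8*y.
Integrating over R: integral_0^1 integral_0^{1-x} (-2*x - 8*y) dy dx = -5/3.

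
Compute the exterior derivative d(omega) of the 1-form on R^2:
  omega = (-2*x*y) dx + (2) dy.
d(omega) = (2*x) dx ∧ dy

For a 1-form omega = sum_i f_i dx_i, the exterior derivative is
  d(omega) = sum_{i < j} (∂f_j/∂x_i - ∂f_i/∂x_j) dx_i ∧ dx_j.
  coefficient of dx ∧ dy: ∂f_2/∂x - ∂f_1/∂y = ∂(2)/∂x - ∂(-2*x*y)/∂y = 2*x
Assembling: d(omega) = (2*x) dx ∧ dy.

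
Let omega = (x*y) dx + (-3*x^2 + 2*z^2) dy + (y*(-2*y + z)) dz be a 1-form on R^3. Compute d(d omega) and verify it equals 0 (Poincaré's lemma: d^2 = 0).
d(d omega) = 0

Step 1: d omega = sum_{i<j} (∂f_j/∂x_i - ∂f_i/∂x_j) dx_i ∧ dx_j:
  coeff of dx ∧ dy: -7*x
  coeff of dx ∧ dz: 0
  coeff of dy ∧ dz: -4*y - 3*z
Step 2: Apply d again to each 2-form coefficient. The only possible 3-form in R^3 is dx ∧ dy ∧ dz, with coefficient
  ∂(coeff of dy∧dz)/∂x - ∂(coeff of dx∧dz)/∂y + ∂(coeff of dx∧dy)/∂z
  = ∂/∂x (-4*y - 3*z) - ∂/∂y (0) + ∂/∂z (-7*x).
Each of these terms simplifies to sums of mixed partials that cancel in pairs. The result is 0 (by equality of mixed partials for smooth functions — Schwarz / Clairaut).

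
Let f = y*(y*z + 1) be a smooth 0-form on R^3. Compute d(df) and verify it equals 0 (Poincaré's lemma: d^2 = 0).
d(df) = 0

Step 1: df = sum_i (∂f/∂x_i) dx_i = (0) dx + (2*y*z + 1) dy + (y^2) dz.
Step 2: Apply d again. Using the 1-form formula, the coefficient of dx ∧ dy in d(df) is ∂^2 f/∂x ∂y - ∂^2 f/∂y ∂x = (0) - (0) = 0 (equality of mixed partials for smooth f).
Similarly for dx ∧ dz and dy ∧ dz — all coefficients vanish. So d(df) = 0.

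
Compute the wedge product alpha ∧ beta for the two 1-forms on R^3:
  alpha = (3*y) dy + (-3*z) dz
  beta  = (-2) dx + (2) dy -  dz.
alpha ∧ beta = (6*y) dx ∧ dy + (-3*y + 6*z) dy ∧ dz + (-6*z) dx ∧ dz

Distribute the wedge, using dx_i ∧ dx_j = -dx_j ∧ dx_i and dx_i ∧ dx_i = 0. For each pair (i, j) with i < j, the coefficient of dx_i ∧ dx_j in alpha ∧ beta is (alpha_i * beta_j - alpha_j * beta_i). Collecting: alpha ∧ beta = (6*y) dx ∧ dy + (-3*y + 6*z) dy ∧ dz + (-6*z) dx ∧ dz.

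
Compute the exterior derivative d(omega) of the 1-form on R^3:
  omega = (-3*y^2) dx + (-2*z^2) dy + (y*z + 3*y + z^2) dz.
d(omega) = (6*y) dx ∧ dy + (5*z + 3) dy ∧ dz

For a 1-form omega = sum_i f_i dx_i, the exterior derivative is
  d(omega) = sum_{i < j} (∂f_j/∂x_i - ∂f_i/∂x_j) dx_i ∧ dx_j.
  coefficient of dx ∧ dy: ∂f_2/∂x - ∂f_1/∂y = ∂(-2*z^2)/∂x - ∂(-3*y^2)/∂y = 6*y
  coefficient of dy ∧ dz: ∂f_3/∂y - ∂f_2/∂z = ∂(y*z + 3*y + z^2)/∂y - ∂(-2*z^2)/∂z = 5*z + 3
Assembling: d(omega) = (6*y) dx ∧ dy + (5*z + 3) dy ∧ dz.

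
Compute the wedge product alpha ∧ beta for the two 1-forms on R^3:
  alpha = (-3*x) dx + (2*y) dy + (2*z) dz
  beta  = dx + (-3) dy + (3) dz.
alpha ∧ beta = (9*x - 2*y) dx ∧ dy + (-9*x - 2*z) dx ∧ dz + (6*y + 6*z) dy ∧ dz

Distribute the wedge, using dx_i ∧ dx_j = -dx_j ∧ dx_i and dx_i ∧ dx_i = 0. For each pair (i, j) with i < j, the coefficient of dx_i ∧ dx_j in alpha ∧ beta is (alpha_i * beta_j - alpha_j * beta_i). Collecting: alpha ∧ beta = (9*x - 2*y) dx ∧ dy + (-9*x - 2*z) dx ∧ dz + (6*y + 6*z) dy ∧ dz.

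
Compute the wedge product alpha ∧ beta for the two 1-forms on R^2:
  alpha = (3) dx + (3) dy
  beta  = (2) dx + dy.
alpha ∧ beta = (-3) dx ∧ dy

Distribute the wedge, using dx_i ∧ dx_j = -dx_j ∧ dx_i and dx_i ∧ dx_i = 0. For each pair (i, j) with i < j, the coefficient of dx_i ∧ dx_j in alpha ∧ beta is (alpha_i * beta_j - alpha_j * beta_i). Collecting: alpha ∧ beta = (-3) dx ∧ dy.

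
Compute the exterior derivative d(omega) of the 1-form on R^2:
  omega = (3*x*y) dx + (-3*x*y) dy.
d(omega) = (-3*x - 3*y) dx ∧ dy

For a 1-form omega = sum_i f_i dx_i, the exterior derivative is
  d(omega) = sum_{i < j} (∂f_j/∂x_i - ∂f_i/∂x_j) dx_i ∧ dx_j.
  coefficient of dx ∧ dy: ∂f_2/∂x - ∂f_1/∂y = ∂(-3*x*y)/∂x - ∂(3*x*y)/∂y = -3*x - 3*y
Assembling: d(omega) = (-3*x - 3*y) dx ∧ dy.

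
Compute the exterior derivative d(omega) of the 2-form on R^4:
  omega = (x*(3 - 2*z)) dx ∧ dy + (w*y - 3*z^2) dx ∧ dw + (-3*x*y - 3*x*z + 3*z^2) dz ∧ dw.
d(omega) = (-2*x) dx ∧ dy ∧ dz + (-w) dx ∧ dy ∧ dw + (-3*y + 3*z) dx ∧ dz ∧ dw + (-3*x) dy ∧ dz ∧ dw

For a 2-form omega = sum_{i<j} g_{ij} dx_i ∧ dx_j, the exterior derivative is
  d(omega) = sum_{i<j} d(g_{ij}) ∧ dx_i ∧ dx_j = sum_{i<j, k} (∂g_{ij}/∂x_k) dx_k ∧ dx_i ∧ dx_j.
Expand each term, using dx_k ∧ dx_i ∧ dx_j = sgn(permutation) dx_{(a)} ∧ dx_{(b)} ∧ dx_{(c)} with (a < b < c) sorted:
  d(x*(3 - 2*z)) includes (∂/∂z)(x*(3 - 2*z)) dz = (-2*x) dz, which multiplied by dx ∧ dy gives (-2*x) dx ∧ dy ∧ dz
  d(w*y - 3*z^2) includes (∂/∂y)(w*y - 3*z^2) dy = (w) dy, which multiplied by dx ∧ dw gives (-w) dx ∧ dy ∧ dw
  d(w*y - 3*z^2) includes (∂/∂z)(w*y - 3*z^2) dz = (-6*z) dz, which multiplied by dx ∧ dw gives (6*z) dx ∧ dz ∧ dw
  d(-3*x*y - 3*x*z + 3*z^2) includes (∂/∂x)(-3*x*y - 3*x*z + 3*z^2) dx = (-3*y - 3*z) dx, which multiplied by dz ∧ dw gives (-3*y - 3*z) dx ∧ dz ∧ dw
  d(-3*x*y - 3*x*z + 3*z^2) includes (∂/∂y)(-3*x*y - 3*x*z + 3*z^2) dy = (-3*x) dy, which multiplied by dz ∧ dw gives (-3*x) dy ∧ dz ∧ dw
Collecting like 3-forms: d(omega) = (-2*x) dx ∧ dy ∧ dz + (-w) dx ∧ dy ∧ dw + (-3*y + 3*z) dx ∧ dz ∧ dw + (-3*x) dy ∧ dz ∧ dw.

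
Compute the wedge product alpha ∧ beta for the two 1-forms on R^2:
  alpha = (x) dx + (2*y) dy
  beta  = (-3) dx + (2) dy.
alpha ∧ beta = (2*x + 6*y) dx ∧ dy

Distribute the wedge, using dx_i ∧ dx_j = -dx_j ∧ dx_i and dx_i ∧ dx_i = 0. For each pair (i, j) with i < j, the coefficient of dx_i ∧ dx_j in alpha ∧ beta is (alpha_i * beta_j - alpha_j * beta_i). Collecting: alpha ∧ beta = (2*x + 6*y) dx ∧ dy.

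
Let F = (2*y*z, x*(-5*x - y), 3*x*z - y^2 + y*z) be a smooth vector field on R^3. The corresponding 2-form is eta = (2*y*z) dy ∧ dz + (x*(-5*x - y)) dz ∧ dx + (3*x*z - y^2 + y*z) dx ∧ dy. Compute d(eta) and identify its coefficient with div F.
d(eta) = (2*x + y) dx ∧ dy ∧ dz; div F = 2*x + y

For a 2-form in R^3 of the form above, applying d gives a 3-form with coefficient ∂P/∂x + ∂Q/∂y + ∂R/∂z:
  ∂P/∂x = 0
  ∂Q/∂y = -x
  ∂R/∂z = 3*x + y
Sum = 2*x + y, which is exactly div F.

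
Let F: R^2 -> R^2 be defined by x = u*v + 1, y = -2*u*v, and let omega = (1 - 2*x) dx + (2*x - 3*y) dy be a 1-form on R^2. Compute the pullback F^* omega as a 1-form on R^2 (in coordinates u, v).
F^* omega = (v*(-18*u*v - 5)) du + (u*(-18*u*v - 5)) dv

Using F^*(f dg) = (f ∘ F) d(g ∘ F), substitute each coordinate x_i by F_i(u, v) in f_i, and replace dx_i by d F_i = (∂F_i/∂u) du + (∂F_i/∂v) dv.
  For the x component: f_1(F) = -2*u*v - 1; d F_1 = (v) du + (u) dv
  For the y component: f_2(F) = 8*u*v + 2; d F_2 = (-2*v) du + (-2*u) dv
Combining and collecting du, dv coefficients:
  coeff of du: v*(-18*u*v - 5)
  coeff of dv: u*(-18*u*v - 5)
F^* omega = (v*(-18*u*v - 5)) du + (u*(-18*u*v - 5)) dv.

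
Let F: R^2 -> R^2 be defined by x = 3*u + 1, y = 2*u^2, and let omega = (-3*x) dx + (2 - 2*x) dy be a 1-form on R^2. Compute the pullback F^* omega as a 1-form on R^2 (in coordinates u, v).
F^* omega = (-24*u^2 - 27*u - 9) du

Using F^*(f dg) = (f ∘ F) d(g ∘ F), substitute each coordinate x_i by F_i(u, v) in f_i, and replace dx_i by d F_i = (∂F_i/∂u) du + (∂F_i/∂v) dv.
  For the x component: f_1(F) = -9*u - 3; d F_1 = (3) du + (0) dv
  For the y component: f_2(F) = -6*u; d F_2 = (4*u) du + (0) dv
Combining and collecting du, dv coefficients:
  coeff of du: -24*u^2 - 27*u - 9
  coeff of dv: 0
F^* omega = (-24*u^2 - 27*u - 9) du.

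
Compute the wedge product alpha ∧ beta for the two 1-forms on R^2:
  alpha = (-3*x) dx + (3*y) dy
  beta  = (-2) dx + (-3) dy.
alpha ∧ beta = (9*x + 6*y) dx ∧ dy

Distribute the wedge, using dx_i ∧ dx_j = -dx_j ∧ dx_i and dx_i ∧ dx_i = 0. For each pair (i, j) with i < j, the coefficient of dx_i ∧ dx_j in alpha ∧ beta is (alpha_i * beta_j - alpha_j * beta_i). Collecting: alpha ∧ beta = (9*x + 6*y) dx ∧ dy.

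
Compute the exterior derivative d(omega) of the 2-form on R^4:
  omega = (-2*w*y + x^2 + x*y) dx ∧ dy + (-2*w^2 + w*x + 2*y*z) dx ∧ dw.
d(omega) = (-2*y - 2*z) dx ∧ dy ∧ dw + (-2*y) dx ∧ dz ∧ dw

For a 2-form omega = sum_{i<j} g_{ij} dx_i ∧ dx_j, the exterior derivative is
  d(omega) = sum_{i<j} d(g_{ij}) ∧ dx_i ∧ dx_j = sum_{i<j, k} (∂g_{ij}/∂x_k) dx_k ∧ dx_i ∧ dx_j.
Expand each term, using dx_k ∧ dx_i ∧ dx_j = sgn(permutation) dx_{(a)} ∧ dx_{(b)} ∧ dx_{(c)} with (a < b < c) sorted:
  d(-2*w*y + x^2 + x*y) includes (∂/∂w)(-2*w*y + x^2 + x*y) dw = (-2*y) dw, which multiplied by dx ∧ dy gives (-2*y) dx ∧ dy ∧ dw
  d(-2*w^2 + w*x + 2*y*z) includes (∂/∂y)(-2*w^2 + w*x + 2*y*z) dy = (2*z) dy, which multiplied by dx ∧ dw gives (-2*z) dx ∧ dy ∧ dw
  d(-2*w^2 + w*x + 2*y*z) includes (∂/∂z)(-2*w^2 + w*x + 2*y*z) dz = (2*y) dz, which multiplied by dx ∧ dw gives (-2*y) dx ∧ dz ∧ dw
Collecting like 3-forms: d(omega) = (-2*y - 2*z) dx ∧ dy ∧ dw + (-2*y) dx ∧ dz ∧ dw.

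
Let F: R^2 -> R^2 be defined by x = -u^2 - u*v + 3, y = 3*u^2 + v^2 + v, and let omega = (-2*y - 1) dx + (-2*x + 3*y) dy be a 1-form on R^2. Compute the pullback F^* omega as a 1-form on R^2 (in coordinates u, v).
F^* omega = (78*u^3 + 18*u^2*v + 22*u*v^2 + 22*u*v - 34*u + 2*v^3 + 2*v^2 + v) du + (6*u^3 + 22*u^2*v + 11*u^2 + 6*u*v^2 + 4*u*v + u + 6*v^3 + 9*v^2 - 9*v - 6) dv

Using F^*(f dg) = (f ∘ F) d(g ∘ F), substitute each coordinate x_i by F_i(u, v) in f_i, and replace dx_i by d F_i = (∂F_i/∂u) du + (∂F_i/∂v) dv.
  For the x component: f_1(F) = -6*u^2 - 2*v^2 - 2*v - 1; d F_1 = (-2*u - v) du + (-u) dv
  For the y component: f_2(F) = 11*u^2 + 2*u*v + 3*v^2 + 3*v - 6; d F_2 = (6*u) du + (2*v + 1) dv
Combining and collecting du, dv coefficients:
  coeff of du: 78*u^3 + 18*u^2*v + 22*u*v^2 + 22*u*v - 34*u + 2*v^3 + 2*v^2 + v
  coeff of dv: 6*u^3 + 22*u^2*v + 11*u^2 + 6*u*v^2 + 4*u*v + u + 6*v^3 + 9*v^2 - 9*v - 6
F^* omega = (78*u^3 + 18*u^2*v + 22*u*v^2 + 22*u*v - 34*u + 2*v^3 + 2*v^2 + v) du + (6*u^3 + 22*u^2*v + 11*u^2 + 6*u*v^2 + 4*u*v + u + 6*v^3 + 9*v^2 - 9*v - 6) dv.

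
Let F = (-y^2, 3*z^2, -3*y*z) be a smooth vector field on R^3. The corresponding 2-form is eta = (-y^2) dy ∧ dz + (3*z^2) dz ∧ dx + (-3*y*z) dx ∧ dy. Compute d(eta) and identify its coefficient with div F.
d(eta) = (-3*y) dx ∧ dy ∧ dz; div F = -3*y

For a 2-form in R^3 of the form above, applying d gives a 3-form with coefficient ∂P/∂x + ∂Q/∂y + ∂R/∂z:
  ∂P/∂x = 0
  ∂Q/∂y = 0
  ∂R/∂z = -3*y
Sum = -3*y, which is exactly div F.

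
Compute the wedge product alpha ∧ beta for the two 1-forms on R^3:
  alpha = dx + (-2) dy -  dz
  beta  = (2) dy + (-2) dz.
alpha ∧ beta = (2) dx ∧ dy + (-2) dx ∧ dz + (6) dy ∧ dz

Distribute the wedge, using dx_i ∧ dx_j = -dx_j ∧ dx_i and dx_i ∧ dx_i = 0. For each pair (i, j) with i < j, the coefficient of dx_i ∧ dx_j in alpha ∧ beta is (alpha_i * beta_j - alpha_j * beta_i). Collecting: alpha ∧ beta = (2) dx ∧ dy + (-2) dx ∧ dz + (6) dy ∧ dz.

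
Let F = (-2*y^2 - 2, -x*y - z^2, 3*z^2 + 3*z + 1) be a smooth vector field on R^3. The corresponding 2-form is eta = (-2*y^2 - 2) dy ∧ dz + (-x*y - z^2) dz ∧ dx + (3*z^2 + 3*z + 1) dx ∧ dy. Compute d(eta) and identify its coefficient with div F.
d(eta) = (-x + 6*z + 3) dx ∧ dy ∧ dz; div F = -x + 6*z + 3

For a 2-form in R^3 of the form above, applying d gives a 3-form with coefficient ∂P/∂x + ∂Q/∂y + ∂R/∂z:
  ∂P/∂x = 0
  ∂Q/∂y = -x
  ∂R/∂z = 6*z + 3
Sum = -x + 6*z + 3, which is exactly div F.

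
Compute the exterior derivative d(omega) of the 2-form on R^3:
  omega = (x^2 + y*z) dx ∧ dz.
d(omega) = (-z) dx ∧ dy ∧ dz

For a 2-form omega = sum_{i<j} g_{ij} dx_i ∧ dx_j, the exterior derivative is
  d(omega) = sum_{i<j} d(g_{ij}) ∧ dx_i ∧ dx_j = sum_{i<j, k} (∂g_{ij}/∂x_k) dx_k ∧ dx_i ∧ dx_j.
Expand each term, using dx_k ∧ dx_i ∧ dx_j = sgn(permutation) dx_{(a)} ∧ dx_{(b)} ∧ dx_{(c)} with (a < b < c) sorted:
  d(x^2 + y*z) includes (∂/∂y)(x^2 + y*z) dy = (z) dy, which multiplied by dx ∧ dz gives (-z) dx ∧ dy ∧ dz
Collecting like 3-forms: d(omega) = (-z) dx ∧ dy ∧ dz.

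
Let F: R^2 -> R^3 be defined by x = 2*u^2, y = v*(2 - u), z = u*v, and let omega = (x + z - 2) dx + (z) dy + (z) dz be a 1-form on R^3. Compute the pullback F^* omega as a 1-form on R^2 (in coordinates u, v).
F^* omega = (4*u*(2*u^2 + u*v - 2)) du + (2*u*v) dv

Using F^*(f dg) = (f ∘ F) d(g ∘ F), substitute each coordinate x_i by F_i(u, v) in f_i, and replace dx_i by d F_i = (∂F_i/∂u) du + (∂F_i/∂v) dv.
  For the x component: f_1(F) = 2*u^2 + u*v - 2; d F_1 = (4*u) du + (0) dv
  For the y component: f_2(F) = u*v; d F_2 = (-v) du + (2 - u) dv
  For the z component: f_3(F) = u*v; d F_3 = (v) du + (u) dv
Combining and collecting du, dv coefficients:
  coeff of du: 4*u*(2*u^2 + u*v - 2)
  coeff of dv: 2*u*v
F^* omega = (4*u*(2*u^2 + u*v - 2)) du + (2*u*v) dv.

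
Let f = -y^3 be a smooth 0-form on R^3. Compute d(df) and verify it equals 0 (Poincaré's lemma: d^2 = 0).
d(df) = 0

Step 1: df = sum_i (∂f/∂x_i) dx_i = (0) dx + (-3*y^2) dy + (0) dz.
Step 2: Apply d again. Using the 1-form formula, the coefficient of dx ∧ dy in d(df) is ∂^2 f/∂x ∂y - ∂^2 f/∂y ∂x = (0) - (0) = 0 (equality of mixed partials for smooth f).
Similarly for dx ∧ dz and dy ∧ dz — all coefficients vanish. So d(df) = 0.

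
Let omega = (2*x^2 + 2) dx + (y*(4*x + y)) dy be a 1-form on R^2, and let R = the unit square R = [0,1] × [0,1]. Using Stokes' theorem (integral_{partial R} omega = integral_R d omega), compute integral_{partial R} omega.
integral_(partial R) omega = 2

Stokes: integral_partial_R omega = integral_R d omega with d omega = (∂Q/∂x - ∂P/∂y) dx ∧ dy.
  ∂Q/∂x = 4*y
  ∂P/∂y = 0
  integrand = ∂Q/∂x - ∂P/∂y = 4*y.
Integrating over R: integral_0^1 integral_0^1 (4*y) dx dy = 2.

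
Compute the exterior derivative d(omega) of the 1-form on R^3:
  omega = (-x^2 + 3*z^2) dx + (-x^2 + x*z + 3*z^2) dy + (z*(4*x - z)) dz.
d(omega) = (-2*x + z) dx ∧ dy + (-2*z) dx ∧ dz + (-x - 6*z) dy ∧ dz

For a 1-form omega = sum_i f_i dx_i, the exterior derivative is
  d(omega) = sum_{i < j} (∂f_j/∂x_i - ∂f_i/∂x_j) dx_i ∧ dx_j.
  coefficient of dx ∧ dy: ∂f_2/∂x - ∂f_1/∂y = ∂(-x^2 + x*z + 3*z^2)/∂x - ∂(-x^2 + 3*z^2)/∂y = -2*x + z
  coefficient of dx ∧ dz: ∂f_3/∂x - ∂f_1/∂z = ∂(z*(4*x - z))/∂x - ∂(-x^2 + 3*z^2)/∂z = -2*z
  coefficient of dy ∧ dz: ∂f_3/∂y - ∂f_2/∂z = ∂(z*(4*x - z))/∂y - ∂(-x^2 + x*z + 3*z^2)/∂z = -x - 6*z
Assembling: d(omega) = (-2*x + z) dx ∧ dy + (-2*z) dx ∧ dz + (-x - 6*z) dy ∧ dz.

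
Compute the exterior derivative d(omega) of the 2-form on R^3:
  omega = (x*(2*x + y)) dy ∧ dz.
d(omega) = (4*x + y) dx ∧ dy ∧ dz

For a 2-form omega = sum_{i<j} g_{ij} dx_i ∧ dx_j, the exterior derivative is
  d(omega) = sum_{i<j} d(g_{ij}) ∧ dx_i ∧ dx_j = sum_{i<j, k} (∂g_{ij}/∂x_k) dx_k ∧ dx_i ∧ dx_j.
Expand each term, using dx_k ∧ dx_i ∧ dx_j = sgn(permutation) dx_{(a)} ∧ dx_{(b)} ∧ dx_{(c)} with (a < b < c) sorted:
  d(x*(2*x + y)) includes (∂/∂x)(x*(2*x + y)) dx = (4*x + y) dx, which multiplied by dy ∧ dz gives (4*x + y) dx ∧ dy ∧ dz
Collecting like 3-forms: d(omega) = (4*x + y) dx ∧ dy ∧ dz.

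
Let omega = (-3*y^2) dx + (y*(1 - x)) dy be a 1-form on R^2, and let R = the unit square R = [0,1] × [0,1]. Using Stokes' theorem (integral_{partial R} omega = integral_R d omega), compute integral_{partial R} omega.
integral_(partial R) omega = 5/2

Stokes: integral_partial_R omega = integral_R d omega with d omega = (∂Q/∂x - ∂P/∂y) dx ∧ dy.
  ∂Q/∂x = -y
  ∂P/∂y = -6*y
  integrand = ∂Q/∂x - ∂P/∂y = 5*y.
Integrating over R: integral_0^1 integral_0^1 (5*y) dx dy = 5/2.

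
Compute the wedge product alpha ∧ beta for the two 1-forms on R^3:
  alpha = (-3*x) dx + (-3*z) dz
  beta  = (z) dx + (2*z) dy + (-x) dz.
alpha ∧ beta = (-6*x*z) dx ∧ dy + (3*x^2 + 3*z^2) dx ∧ dz + (6*z^2) dy ∧ dz

Distribute the wedge, using dx_i ∧ dx_j = -dx_j ∧ dx_i and dx_i ∧ dx_i = 0. For each pair (i, j) with i < j, the coefficient of dx_i ∧ dx_j in alpha ∧ beta is (alpha_i * beta_j - alpha_j * beta_i). Collecting: alpha ∧ beta = (-6*x*z) dx ∧ dy + (3*x^2 + 3*z^2) dx ∧ dz + (6*z^2) dy ∧ dz.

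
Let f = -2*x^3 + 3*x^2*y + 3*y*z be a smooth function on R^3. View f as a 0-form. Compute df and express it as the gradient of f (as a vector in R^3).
df = (6*x*(-x + y)) dx + (3*x^2 + 3*z) dy + (3*y) dz; grad f = (6*x*(-x + y), 3*x^2 + 3*z, 3*y)

For a 0-form f, d f = (∂f/∂x) dx + (∂f/∂y) dy + (∂f/∂z) dz. The components of the vector representation are exactly the entries of grad f in Cartesian coordinates:
  ∂f/∂x = 6*x*(-x + y)
  ∂f/∂y = 3*x^2 + 3*z
  ∂f/∂z = 3*y.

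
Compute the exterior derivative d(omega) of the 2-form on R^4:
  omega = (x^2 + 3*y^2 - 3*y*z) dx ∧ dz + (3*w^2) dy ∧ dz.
d(omega) = (-6*y + 3*z) dx ∧ dy ∧ dz + (6*w) dy ∧ dz ∧ dw

For a 2-form omega = sum_{i<j} g_{ij} dx_i ∧ dx_j, the exterior derivative is
  d(omega) = sum_{i<j} d(g_{ij}) ∧ dx_i ∧ dx_j = sum_{i<j, k} (∂g_{ij}/∂x_k) dx_k ∧ dx_i ∧ dx_j.
Expand each term, using dx_k ∧ dx_i ∧ dx_j = sgn(permutation) dx_{(a)} ∧ dx_{(b)} ∧ dx_{(c)} with (a < b < c) sorted:
  d(x^2 + 3*y^2 - 3*y*z) includes (∂/∂y)(x^2 + 3*y^2 - 3*y*z) dy = (6*y - 3*z) dy, which multiplied by dx ∧ dz gives (-6*y + 3*z) dx ∧ dy ∧ dz
  d(3*w^2) includes (∂/∂w)(3*w^2) dw = (6*w) dw, which multiplied by dy ∧ dz gives (6*w) dy ∧ dz ∧ dw
Collecting like 3-forms: d(omega) = (-6*y + 3*z) dx ∧ dy ∧ dz + (6*w) dy ∧ dz ∧ dw.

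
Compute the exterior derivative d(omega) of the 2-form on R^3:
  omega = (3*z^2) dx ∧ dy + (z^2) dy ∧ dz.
d(omega) = (6*z) dx ∧ dy ∧ dz

For a 2-form omega = sum_{i<j} g_{ij} dx_i ∧ dx_j, the exterior derivative is
  d(omega) = sum_{i<j} d(g_{ij}) ∧ dx_i ∧ dx_j = sum_{i<j, k} (∂g_{ij}/∂x_k) dx_k ∧ dx_i ∧ dx_j.
Expand each term, using dx_k ∧ dx_i ∧ dx_j = sgn(permutation) dx_{(a)} ∧ dx_{(b)} ∧ dx_{(c)} with (a < b < c) sorted:
  d(3*z^2) includes (∂/∂z)(3*z^2) dz = (6*z) dz, which multiplied by dx ∧ dy gives (6*z) dx ∧ dy ∧ dz
Collecting like 3-forms: d(omega) = (6*z) dx ∧ dy ∧ dz.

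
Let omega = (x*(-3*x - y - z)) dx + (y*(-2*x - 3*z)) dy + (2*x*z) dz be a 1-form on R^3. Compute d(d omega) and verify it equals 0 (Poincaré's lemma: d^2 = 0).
d(d omega) = 0

Step 1: d omega = sum_{i<j} (∂f_j/∂x_i - ∂f_i/∂x_j) dx_i ∧ dx_j:
  coeff of dx ∧ dy: x - 2*y
  coeff of dx ∧ dz: x + 2*z
  coeff of dy ∧ dz: 3*y
Step 2: Apply d again to each 2-form coefficient. The only possible 3-form in R^3 is dx ∧ dy ∧ dz, with coefficient
  ∂(coeff of dy∧dz)/∂x - ∂(coeff of dx∧dz)/∂y + ∂(coeff of dx∧dy)/∂z
  = ∂/∂x (3*y) - ∂/∂y (x + 2*z) + ∂/∂z (x - 2*y).
Each of these terms simplifies to sums of mixed partials that cancel in pairs. The result is 0 (by equality of mixed partials for smooth functions — Schwarz / Clairaut).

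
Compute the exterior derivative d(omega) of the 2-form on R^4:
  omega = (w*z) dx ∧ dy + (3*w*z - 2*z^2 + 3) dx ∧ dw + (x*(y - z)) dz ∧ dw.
d(omega) = (w) dx ∧ dy ∧ dz + (z) dx ∧ dy ∧ dw + (-3*w + y + 3*z) dx ∧ dz ∧ dw + (x) dy ∧ dz ∧ dw

For a 2-form omega = sum_{i<j} g_{ij} dx_i ∧ dx_j, the exterior derivative is
  d(omega) = sum_{i<j} d(g_{ij}) ∧ dx_i ∧ dx_j = sum_{i<j, k} (∂g_{ij}/∂x_k) dx_k ∧ dx_i ∧ dx_j.
Expand each term, using dx_k ∧ dx_i ∧ dx_j = sgn(permutation) dx_{(a)} ∧ dx_{(b)} ∧ dx_{(c)} with (a < b < c) sorted:
  d(w*z) includes (∂/∂z)(w*z) dz = (w) dz, which multiplied by dx ∧ dy gives (w) dx ∧ dy ∧ dz
  d(w*z) includes (∂/∂w)(w*z) dw = (z) dw, which multiplied by dx ∧ dy gives (z) dx ∧ dy ∧ dw
  d(3*w*z - 2*z^2 + 3) includes (∂/∂z)(3*w*z - 2*z^2 + 3) dz = (3*w - 4*z) dz, which multiplied by dx ∧ dw gives (-3*w + 4*z) dx ∧ dz ∧ dw
  d(x*(y - z)) includes (∂/∂x)(x*(y - z)) dx = (y - z) dx, which multiplied by dz ∧ dw gives (y - z) dx ∧ dz ∧ dw
  d(x*(y - z)) includes (∂/∂y)(x*(y - z)) dy = (x) dy, which multiplied by dz ∧ dw gives (x) dy ∧ dz ∧ dw
Collecting like 3-forms: d(omega) = (w) dx ∧ dy ∧ dz + (z) dx ∧ dy ∧ dw + (-3*w + y + 3*z) dx ∧ dz ∧ dw + (x) dy ∧ dz ∧ dw.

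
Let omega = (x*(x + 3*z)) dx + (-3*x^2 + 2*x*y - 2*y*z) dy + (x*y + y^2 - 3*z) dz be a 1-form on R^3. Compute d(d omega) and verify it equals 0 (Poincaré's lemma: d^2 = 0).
d(d omega) = 0

Step 1: d omega = sum_{i<j} (∂f_j/∂x_i - ∂f_i/∂x_j) dx_i ∧ dx_j:
  coeff of dx ∧ dy: -6*x + 2*y
  coeff of dx ∧ dz: -3*x + y
  coeff of dy ∧ dz: x + 4*y
Step 2: Apply d again to each 2-form coefficient. The only possible 3-form in R^3 is dx ∧ dy ∧ dz, with coefficient
  ∂(coeff of dy∧dz)/∂x - ∂(coeff of dx∧dz)/∂y + ∂(coeff of dx∧dy)/∂z
  = ∂/∂x (x + 4*y) - ∂/∂y (-3*x + y) + ∂/∂z (-6*x + 2*y).
Each of these terms simplifies to sums of mixed partials that cancel in pairs. The result is 0 (by equality of mixed partials for smooth functions — Schwarz / Clairaut).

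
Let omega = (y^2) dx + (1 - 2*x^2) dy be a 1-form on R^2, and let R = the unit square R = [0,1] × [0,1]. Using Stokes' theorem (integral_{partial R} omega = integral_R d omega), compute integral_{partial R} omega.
integral_(partial R) omega = -3

Stokes: integral_partial_R omega = integral_R d omega with d omega = (∂Q/∂x - ∂P/∂y) dx ∧ dy.
  ∂Q/∂x = -4*x
  ∂P/∂y = 2*y
  integrand = ∂Q/∂x - ∂P/∂y = -4*x - 2*y.
Integrating over R: integral_0^1 integral_0^1 (-4*x - 2*y) dx dy = -3.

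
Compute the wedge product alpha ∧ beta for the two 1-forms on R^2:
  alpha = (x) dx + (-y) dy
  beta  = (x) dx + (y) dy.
alpha ∧ beta = (2*x*y) dx ∧ dy

Distribute the wedge, using dx_i ∧ dx_j = -dx_j ∧ dx_i and dx_i ∧ dx_i = 0. For each pair (i, j) with i < j, the coefficient of dx_i ∧ dx_j in alpha ∧ beta is (alpha_i * beta_j - alpha_j * beta_i). Collecting: alpha ∧ beta = (2*x*y) dx ∧ dy.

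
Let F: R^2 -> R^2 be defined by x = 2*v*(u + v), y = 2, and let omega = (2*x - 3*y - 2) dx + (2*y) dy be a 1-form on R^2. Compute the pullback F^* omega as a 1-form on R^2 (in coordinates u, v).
F^* omega = (8*v*(u*v + v^2 - 2)) du + (8*u^2*v + 24*u*v^2 - 16*u + 16*v^3 - 32*v) dv

Using F^*(f dg) = (f ∘ F) d(g ∘ F), substitute each coordinate x_i by F_i(u, v) in f_i, and replace dx_i by d F_i = (∂F_i/∂u) du + (∂F_i/∂v) dv.
  For the x component: f_1(F) = 4*u*v + 4*v^2 - 8; d F_1 = (2*v) du + (2*u + 4*v) dv
  For the y component: f_2(F) = 4; d F_2 = (0) du + (0) dv
Combining and collecting du, dv coefficients:
  coeff of du: 8*v*(u*v + v^2 - 2)
  coeff of dv: 8*u^2*v + 24*u*v^2 - 16*u + 16*v^3 - 32*v
F^* omega = (8*v*(u*v + v^2 - 2)) du + (8*u^2*v + 24*u*v^2 - 16*u + 16*v^3 - 32*v) dv.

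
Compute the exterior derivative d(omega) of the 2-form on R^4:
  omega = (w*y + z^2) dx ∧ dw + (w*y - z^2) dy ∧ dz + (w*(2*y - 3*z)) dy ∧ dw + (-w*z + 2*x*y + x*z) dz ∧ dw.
d(omega) = (-w) dx ∧ dy ∧ dw + (2*y - z) dx ∧ dz ∧ dw + (3*w + 2*x + y) dy ∧ dz ∧ dw

For a 2-form omega = sum_{i<j} g_{ij} dx_i ∧ dx_j, the exterior derivative is
  d(omega) = sum_{i<j} d(g_{ij}) ∧ dx_i ∧ dx_j = sum_{i<j, k} (∂g_{ij}/∂x_k) dx_k ∧ dx_i ∧ dx_j.
Expand each term, using dx_k ∧ dx_i ∧ dx_j = sgn(permutation) dx_{(a)} ∧ dx_{(b)} ∧ dx_{(c)} with (a < b < c) sorted:
  d(w*y + z^2) includes (∂/∂y)(w*y + z^2) dy = (w) dy, which multiplied by dx ∧ dw gives (-w) dx ∧ dy ∧ dw
  d(w*y + z^2) includes (∂/∂z)(w*y + z^2) dz = (2*z) dz, which multiplied by dx ∧ dw gives (-2*z) dx ∧ dz ∧ dw
  d(w*y - z^2) includes (∂/∂w)(w*y - z^2) dw = (y) dw, which multiplied by dy ∧ dz gives (y) dy ∧ dz ∧ dw
  d(w*(2*y - 3*z)) includes (∂/∂z)(w*(2*y - 3*z)) dz = (-3*w) dz, which multiplied by dy ∧ dw gives (3*w) dy ∧ dz ∧ dw
  d(-w*z + 2*x*y + x*z) includes (∂/∂x)(-w*z + 2*x*y + x*z) dx = (2*y + z) dx, which multiplied by dz ∧ dw gives (2*y + z) dx ∧ dz ∧ dw
  d(-w*z + 2*x*y + x*z) includes (∂/∂y)(-w*z + 2*x*y + x*z) dy = (2*x) dy, which multiplied by dz ∧ dw gives (2*x) dy ∧ dz ∧ dw
Collecting like 3-forms: d(omega) = (-w) dx ∧ dy ∧ dw + (2*y - z) dx ∧ dz ∧ dw + (3*w + 2*x + y) dy ∧ dz ∧ dw.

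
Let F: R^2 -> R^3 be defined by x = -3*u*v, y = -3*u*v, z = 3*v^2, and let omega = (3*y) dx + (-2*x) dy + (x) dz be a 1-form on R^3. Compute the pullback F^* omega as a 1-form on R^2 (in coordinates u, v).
F^* omega = (9*u*v^2) du + (9*u*v*(u - 2*v)) dv

Using F^*(f dg) = (f ∘ F) d(g ∘ F), substitute each coordinate x_i by F_i(u, v) in f_i, and replace dx_i by d F_i = (∂F_i/∂u) du + (∂F_i/∂v) dv.
  For the x component: f_1(F) = -9*u*v; d F_1 = (-3*v) du + (-3*u) dv
  For the y component: f_2(F) = 6*u*v; d F_2 = (-3*v) du + (-3*u) dv
  For the z component: f_3(F) = -3*u*v; d F_3 = (0) du + (6*v) dv
Combining and collecting du, dv coefficients:
  coeff of du: 9*u*v^2
  coeff of dv: 9*u*v*(u - 2*v)
F^* omega = (9*u*v^2) du + (9*u*v*(u - 2*v)) dv.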